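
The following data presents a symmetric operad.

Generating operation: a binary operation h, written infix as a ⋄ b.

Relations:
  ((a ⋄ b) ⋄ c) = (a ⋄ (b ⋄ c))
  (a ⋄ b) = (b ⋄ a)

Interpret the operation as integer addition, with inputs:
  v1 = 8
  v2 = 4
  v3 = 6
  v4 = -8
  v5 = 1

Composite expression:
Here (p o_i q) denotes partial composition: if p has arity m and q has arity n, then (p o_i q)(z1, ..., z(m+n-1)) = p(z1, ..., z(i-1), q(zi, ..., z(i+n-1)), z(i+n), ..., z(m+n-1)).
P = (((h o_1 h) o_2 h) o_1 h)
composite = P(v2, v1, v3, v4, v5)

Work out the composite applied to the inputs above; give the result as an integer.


11

(v2 ⋄ v1) = 12
(v3 ⋄ v4) = -2
((v2 ⋄ v1) ⋄ (v3 ⋄ v4)) = 10
(((v2 ⋄ v1) ⋄ (v3 ⋄ v4)) ⋄ v5) = 11


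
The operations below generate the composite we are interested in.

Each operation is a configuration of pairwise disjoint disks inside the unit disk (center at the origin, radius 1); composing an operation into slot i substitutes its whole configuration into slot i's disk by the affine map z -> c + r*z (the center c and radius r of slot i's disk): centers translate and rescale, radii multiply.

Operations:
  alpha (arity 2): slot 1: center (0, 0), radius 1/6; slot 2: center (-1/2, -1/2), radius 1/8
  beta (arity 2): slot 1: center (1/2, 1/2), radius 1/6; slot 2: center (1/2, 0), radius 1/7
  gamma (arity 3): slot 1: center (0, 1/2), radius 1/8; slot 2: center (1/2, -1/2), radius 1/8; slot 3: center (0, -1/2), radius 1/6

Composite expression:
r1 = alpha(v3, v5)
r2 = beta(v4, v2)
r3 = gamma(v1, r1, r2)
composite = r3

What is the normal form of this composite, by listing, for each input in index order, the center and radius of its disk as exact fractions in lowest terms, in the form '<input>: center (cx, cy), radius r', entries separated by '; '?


v1: center (0, 1/2), radius 1/8; v2: center (1/12, -1/2), radius 1/42; v3: center (1/2, -1/2), radius 1/48; v4: center (1/12, -5/12), radius 1/36; v5: center (7/16, -9/16), radius 1/64

Only the slot chain above each v matters under gamma; compose those maps.
v1 passes through 1 substitution, ending at center (0, 1/2), radius 1/8
v3 passes through 2 substitutions, ending at center (1/2, -1/2), radius 1/48
v5 passes through 2 substitutions, ending at center (7/16, -9/16), radius 1/64
v4 passes through 2 substitutions, ending at center (1/12, -5/12), radius 1/36
v2 passes through 2 substitutions, ending at center (1/12, -1/2), radius 1/42


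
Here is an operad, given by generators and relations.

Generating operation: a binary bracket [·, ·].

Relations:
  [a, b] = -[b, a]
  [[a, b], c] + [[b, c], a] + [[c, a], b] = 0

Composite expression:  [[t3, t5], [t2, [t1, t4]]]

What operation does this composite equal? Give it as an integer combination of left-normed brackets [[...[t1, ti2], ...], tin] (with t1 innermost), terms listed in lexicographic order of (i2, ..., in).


In the tensor algebra, words opening t1 carry the t1-anchored form.
Composite bracket: [[t3, t5], [t2, [t1, t4]]]
Each bracket splits as ab - ba, giving 16 signed words (2^4 = 16).
Collect the words opening with t1:
  t1t4t2t3t5 (sign +1) contributes +[[[[t1, t4], t2], t3], t5]
  t1t4t2t5t3 (sign -1) contributes -[[[[t1, t4], t2], t5], t3]

[[[[t1, t4], t2], t3], t5] - [[[[t1, t4], t2], t5], t3]


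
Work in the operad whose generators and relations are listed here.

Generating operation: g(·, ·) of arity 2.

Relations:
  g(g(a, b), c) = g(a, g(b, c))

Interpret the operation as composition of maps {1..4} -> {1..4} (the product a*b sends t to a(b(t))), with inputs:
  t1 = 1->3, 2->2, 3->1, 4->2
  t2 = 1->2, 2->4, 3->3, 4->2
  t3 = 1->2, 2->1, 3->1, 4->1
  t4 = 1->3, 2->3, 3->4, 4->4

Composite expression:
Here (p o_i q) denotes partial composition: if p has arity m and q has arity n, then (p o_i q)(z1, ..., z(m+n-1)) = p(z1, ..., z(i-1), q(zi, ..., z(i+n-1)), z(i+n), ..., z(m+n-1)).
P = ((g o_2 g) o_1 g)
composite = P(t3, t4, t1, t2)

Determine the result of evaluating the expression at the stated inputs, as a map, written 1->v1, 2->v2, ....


1->1, 2->1, 3->1, 4->1

g(t3, t4) = 1->1, 2->1, 3->1, 4->1
g(t1, t2) = 1->2, 2->2, 3->1, 4->2
g(g(t3, t4), g(t1, t2)) = 1->1, 2->1, 3->1, 4->1


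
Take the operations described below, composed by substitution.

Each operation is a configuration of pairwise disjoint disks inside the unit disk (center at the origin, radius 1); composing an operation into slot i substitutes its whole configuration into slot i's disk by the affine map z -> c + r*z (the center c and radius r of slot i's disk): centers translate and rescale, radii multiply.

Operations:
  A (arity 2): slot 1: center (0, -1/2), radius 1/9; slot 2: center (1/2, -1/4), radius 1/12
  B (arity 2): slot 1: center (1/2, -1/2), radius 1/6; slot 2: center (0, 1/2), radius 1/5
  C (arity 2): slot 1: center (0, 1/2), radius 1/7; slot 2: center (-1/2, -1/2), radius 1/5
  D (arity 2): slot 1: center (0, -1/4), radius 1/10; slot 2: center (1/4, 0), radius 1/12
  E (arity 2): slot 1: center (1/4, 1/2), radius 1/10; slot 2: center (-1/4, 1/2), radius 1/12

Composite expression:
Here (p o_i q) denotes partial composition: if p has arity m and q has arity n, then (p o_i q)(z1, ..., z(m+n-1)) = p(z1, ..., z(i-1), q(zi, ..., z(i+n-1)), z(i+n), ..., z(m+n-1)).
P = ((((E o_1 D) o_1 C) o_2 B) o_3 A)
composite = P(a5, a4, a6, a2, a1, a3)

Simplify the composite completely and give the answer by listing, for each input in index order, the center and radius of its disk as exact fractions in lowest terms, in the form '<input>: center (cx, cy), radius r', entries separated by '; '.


a1: center (11/40, 1/2), radius 1/120; a2: center (613/2500, 4709/10000), radius 1/30000; a3: center (-1/4, 1/2), radius 1/12; a4: center (123/500, 469/1000), radius 1/3000; a5: center (1/4, 12/25), radius 1/700; a6: center (49/200, 1177/2500), radius 1/22500


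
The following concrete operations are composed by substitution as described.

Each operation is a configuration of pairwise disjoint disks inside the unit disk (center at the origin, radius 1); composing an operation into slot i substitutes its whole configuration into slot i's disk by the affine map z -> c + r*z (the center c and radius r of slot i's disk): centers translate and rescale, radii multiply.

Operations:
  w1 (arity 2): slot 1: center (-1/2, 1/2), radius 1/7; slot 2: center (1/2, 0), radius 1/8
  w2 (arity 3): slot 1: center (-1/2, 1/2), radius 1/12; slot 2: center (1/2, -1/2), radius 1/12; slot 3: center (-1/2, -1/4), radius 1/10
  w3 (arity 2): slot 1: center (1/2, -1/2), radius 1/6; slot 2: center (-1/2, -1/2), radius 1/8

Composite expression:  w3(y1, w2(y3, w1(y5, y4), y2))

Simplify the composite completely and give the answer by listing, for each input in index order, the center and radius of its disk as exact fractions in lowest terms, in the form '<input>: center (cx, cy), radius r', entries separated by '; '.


y1: center (1/2, -1/2), radius 1/6; y2: center (-9/16, -17/32), radius 1/80; y3: center (-9/16, -7/16), radius 1/96; y4: center (-83/192, -9/16), radius 1/768; y5: center (-85/192, -107/192), radius 1/672


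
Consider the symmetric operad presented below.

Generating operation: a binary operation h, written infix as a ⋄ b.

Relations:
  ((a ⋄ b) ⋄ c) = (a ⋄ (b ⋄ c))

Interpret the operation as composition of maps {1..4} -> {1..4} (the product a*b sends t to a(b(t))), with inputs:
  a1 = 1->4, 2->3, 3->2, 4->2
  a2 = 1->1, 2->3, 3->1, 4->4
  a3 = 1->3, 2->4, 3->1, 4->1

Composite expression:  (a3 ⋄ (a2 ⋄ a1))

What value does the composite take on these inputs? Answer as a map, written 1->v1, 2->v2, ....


1->1, 2->3, 3->1, 4->1


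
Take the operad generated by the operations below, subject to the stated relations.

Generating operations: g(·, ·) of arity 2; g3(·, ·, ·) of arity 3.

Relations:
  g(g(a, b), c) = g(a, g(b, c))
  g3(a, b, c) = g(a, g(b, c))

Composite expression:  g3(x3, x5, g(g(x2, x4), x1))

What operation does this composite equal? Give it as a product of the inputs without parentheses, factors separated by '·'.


x3 · x5 · x2 · x4 · x1

Associativity of g3 dissolves the nesting; only the x-input order survives.
g(x2, x4) flattens to x2 · x4
g(g(x2, x4), x1) flattens to x2 · x4 · x1
g3(x3, x5, g(g(x2, x4), x1)) flattens to x3 · x5 · x2 · x4 · x1


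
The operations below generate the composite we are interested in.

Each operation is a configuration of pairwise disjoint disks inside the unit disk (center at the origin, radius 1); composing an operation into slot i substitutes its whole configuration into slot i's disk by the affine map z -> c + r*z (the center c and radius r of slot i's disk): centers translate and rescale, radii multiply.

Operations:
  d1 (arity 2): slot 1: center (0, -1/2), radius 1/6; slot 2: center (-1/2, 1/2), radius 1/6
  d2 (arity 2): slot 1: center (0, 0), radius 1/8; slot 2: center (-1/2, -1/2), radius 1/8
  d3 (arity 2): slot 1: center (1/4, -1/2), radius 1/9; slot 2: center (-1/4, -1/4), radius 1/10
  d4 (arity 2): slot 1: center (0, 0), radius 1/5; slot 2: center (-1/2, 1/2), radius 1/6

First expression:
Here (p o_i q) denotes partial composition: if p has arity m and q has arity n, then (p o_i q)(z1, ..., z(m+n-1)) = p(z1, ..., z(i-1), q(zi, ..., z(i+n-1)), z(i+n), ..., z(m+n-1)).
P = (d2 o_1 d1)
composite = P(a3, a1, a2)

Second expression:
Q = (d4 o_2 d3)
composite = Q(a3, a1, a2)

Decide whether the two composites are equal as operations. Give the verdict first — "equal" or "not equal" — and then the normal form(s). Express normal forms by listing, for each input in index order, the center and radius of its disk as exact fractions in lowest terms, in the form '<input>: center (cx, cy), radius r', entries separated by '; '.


not equal — first a1: center (-1/16, 1/16), radius 1/48; a2: center (-1/2, -1/2), radius 1/8; a3: center (0, -1/16), radius 1/48, second a1: center (-11/24, 5/12), radius 1/54; a2: center (-13/24, 11/24), radius 1/60; a3: center (0, 0), radius 1/5


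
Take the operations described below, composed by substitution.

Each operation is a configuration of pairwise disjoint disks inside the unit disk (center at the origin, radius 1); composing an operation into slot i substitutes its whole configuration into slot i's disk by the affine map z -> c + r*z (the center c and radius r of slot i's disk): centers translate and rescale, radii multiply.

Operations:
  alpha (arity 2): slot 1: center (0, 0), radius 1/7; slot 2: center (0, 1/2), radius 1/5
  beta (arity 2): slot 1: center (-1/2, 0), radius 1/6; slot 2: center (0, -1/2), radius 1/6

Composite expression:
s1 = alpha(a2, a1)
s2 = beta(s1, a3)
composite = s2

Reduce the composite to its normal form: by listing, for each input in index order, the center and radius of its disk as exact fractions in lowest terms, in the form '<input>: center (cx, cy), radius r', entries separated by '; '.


a1: center (-1/2, 1/12), radius 1/30; a2: center (-1/2, 0), radius 1/42; a3: center (0, -1/2), radius 1/6

Follow each a-input down from beta: c' goes to c + r*c', radius to r*r'.
input a2: applying the 2 nested substitutions gives center (-1/2, 0), radius 1/42
input a1: applying the 2 nested substitutions gives center (-1/2, 1/12), radius 1/30
input a3: applying the 1 nested substitution gives center (0, -1/2), radius 1/6


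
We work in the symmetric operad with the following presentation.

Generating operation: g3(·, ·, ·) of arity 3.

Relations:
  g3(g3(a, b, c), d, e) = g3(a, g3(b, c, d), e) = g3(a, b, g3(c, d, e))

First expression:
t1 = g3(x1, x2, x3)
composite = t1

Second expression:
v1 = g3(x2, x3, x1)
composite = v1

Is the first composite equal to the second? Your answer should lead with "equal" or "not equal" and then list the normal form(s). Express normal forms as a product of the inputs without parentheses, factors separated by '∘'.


not equal: they reduce to x1 ∘ x2 ∘ x3 and x2 ∘ x3 ∘ x1

The first composite normalizes to x1 ∘ x2 ∘ x3
The second composite normalizes to x2 ∘ x3 ∘ x1
They disagree, so not equal.


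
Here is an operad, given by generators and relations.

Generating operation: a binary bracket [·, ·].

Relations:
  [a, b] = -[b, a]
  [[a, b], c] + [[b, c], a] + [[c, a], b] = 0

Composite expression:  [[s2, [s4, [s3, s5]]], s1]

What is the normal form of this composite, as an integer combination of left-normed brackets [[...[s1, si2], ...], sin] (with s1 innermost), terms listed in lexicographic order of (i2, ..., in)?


[[[[s1, s2], s3], s5], s4] - [[[[s1, s2], s4], s3], s5] + [[[[s1, s2], s4], s5], s3] - [[[[s1, s2], s5], s3], s4] - [[[[s1, s3], s5], s4], s2] + [[[[s1, s4], s3], s5], s2] - [[[[s1, s4], s5], s3], s2] + [[[[s1, s5], s3], s4], s2]


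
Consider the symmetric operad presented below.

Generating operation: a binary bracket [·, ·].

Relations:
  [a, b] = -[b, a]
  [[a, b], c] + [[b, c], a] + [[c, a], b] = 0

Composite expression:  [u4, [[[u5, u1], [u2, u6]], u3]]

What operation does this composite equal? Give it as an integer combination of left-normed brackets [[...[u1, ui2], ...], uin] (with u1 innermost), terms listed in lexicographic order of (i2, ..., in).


[[[[[u1, u5], u2], u6], u3], u4] - [[[[[u1, u5], u6], u2], u3], u4]

In the tensor algebra, words opening u1 carry the u1-anchored form.
Composite bracket: [u4, [[[u5, u1], [u2, u6]], u3]]
Applying ab - ba throughout gives 32 signed words (2^5 = 32).
Keep just the words that open with u1:
  the word u1u5u2u6u3u4 carries sign +1 and contributes +[[[[[u1, u5], u2], u6], u3], u4]
  the word u1u5u6u2u3u4 carries sign -1 and contributes -[[[[[u1, u5], u6], u2], u3], u4]


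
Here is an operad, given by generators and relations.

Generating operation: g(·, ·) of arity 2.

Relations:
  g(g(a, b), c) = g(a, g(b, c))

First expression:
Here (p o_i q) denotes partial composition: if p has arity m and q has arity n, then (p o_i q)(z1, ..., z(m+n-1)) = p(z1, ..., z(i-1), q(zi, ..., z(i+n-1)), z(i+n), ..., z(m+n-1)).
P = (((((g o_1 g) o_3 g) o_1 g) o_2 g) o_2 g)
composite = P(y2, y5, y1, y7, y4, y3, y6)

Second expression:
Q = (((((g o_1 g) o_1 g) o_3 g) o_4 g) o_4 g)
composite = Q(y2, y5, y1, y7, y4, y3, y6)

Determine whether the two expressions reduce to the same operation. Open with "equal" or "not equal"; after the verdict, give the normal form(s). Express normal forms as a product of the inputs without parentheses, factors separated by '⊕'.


equal; both compose to y2 ⊕ y5 ⊕ y1 ⊕ y7 ⊕ y4 ⊕ y3 ⊕ y6

Normal form of the first expression: y2 ⊕ y5 ⊕ y1 ⊕ y7 ⊕ y4 ⊕ y3 ⊕ y6
Normal form of the second expression: y2 ⊕ y5 ⊕ y1 ⊕ y7 ⊕ y4 ⊕ y3 ⊕ y6
One common form — equal.


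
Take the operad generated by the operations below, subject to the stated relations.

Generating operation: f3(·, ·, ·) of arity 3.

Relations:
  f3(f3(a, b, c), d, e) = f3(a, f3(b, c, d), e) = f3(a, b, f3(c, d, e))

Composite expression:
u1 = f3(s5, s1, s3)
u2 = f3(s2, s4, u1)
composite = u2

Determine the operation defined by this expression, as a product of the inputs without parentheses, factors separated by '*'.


s2 * s4 * s5 * s1 * s3

Under associativity of f3, the answer is the s's in reading order.
f3(s5, s1, s3) linearizes to s5 * s1 * s3
f3(s2, s4, f3(s5, s1, s3)) linearizes to s2 * s4 * s5 * s1 * s3


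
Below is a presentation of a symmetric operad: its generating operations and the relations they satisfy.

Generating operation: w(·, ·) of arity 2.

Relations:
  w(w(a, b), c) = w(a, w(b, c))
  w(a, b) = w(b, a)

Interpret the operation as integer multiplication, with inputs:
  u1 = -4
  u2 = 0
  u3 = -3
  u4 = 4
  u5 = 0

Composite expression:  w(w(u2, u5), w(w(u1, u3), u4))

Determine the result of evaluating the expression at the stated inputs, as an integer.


0


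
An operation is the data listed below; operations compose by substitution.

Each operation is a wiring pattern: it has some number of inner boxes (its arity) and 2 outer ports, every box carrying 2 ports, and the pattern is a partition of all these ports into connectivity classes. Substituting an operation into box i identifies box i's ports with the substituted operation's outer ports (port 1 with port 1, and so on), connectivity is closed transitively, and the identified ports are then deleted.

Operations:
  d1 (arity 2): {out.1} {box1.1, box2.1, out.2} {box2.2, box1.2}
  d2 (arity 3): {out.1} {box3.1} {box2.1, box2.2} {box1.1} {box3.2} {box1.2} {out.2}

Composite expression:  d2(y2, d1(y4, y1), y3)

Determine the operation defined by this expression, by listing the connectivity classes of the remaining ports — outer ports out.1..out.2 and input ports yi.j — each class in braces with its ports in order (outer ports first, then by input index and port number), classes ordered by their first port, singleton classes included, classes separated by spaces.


After gluing at d2, chains via deleted ports link the y-ports.
composing d1 on (y4, y1), with out.j its own outer ports: {out.1} {out.2, y1.1, y4.1} {y1.2, y4.2}
composing d2 on (y2, y4, y1, y3), with out.j its own outer ports: {out.1} {out.2} {y1.1, y4.1} {y1.2, y4.2} {y2.1} {y2.2} {y3.1} {y3.2}

{out.1} {out.2} {y1.1, y4.1} {y1.2, y4.2} {y2.1} {y2.2} {y3.1} {y3.2}


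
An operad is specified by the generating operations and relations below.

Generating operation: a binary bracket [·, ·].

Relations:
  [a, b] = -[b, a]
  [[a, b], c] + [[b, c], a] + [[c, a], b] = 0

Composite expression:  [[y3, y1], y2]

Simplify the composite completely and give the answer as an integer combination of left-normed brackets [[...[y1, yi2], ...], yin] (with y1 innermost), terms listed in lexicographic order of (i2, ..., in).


In the tensor algebra, words opening y1 carry the y1-anchored form.
Composite bracket: [[y3, y1], y2]
Applying ab - ba throughout gives 4 signed words (2^2 = 4).
Only words starting with y1 matter:
  from y1y3y2, sign -1: term -[[y1, y3], y2]

-[[y1, y3], y2]


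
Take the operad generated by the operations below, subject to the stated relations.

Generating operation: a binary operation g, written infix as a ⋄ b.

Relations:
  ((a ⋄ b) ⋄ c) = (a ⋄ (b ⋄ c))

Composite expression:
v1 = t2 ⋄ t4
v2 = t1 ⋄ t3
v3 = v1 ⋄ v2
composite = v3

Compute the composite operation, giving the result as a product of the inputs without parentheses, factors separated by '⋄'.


t2 ⋄ t4 ⋄ t1 ⋄ t3

Key point: g is associative — brackets drop, the t-order remains.
(t2 ⋄ t4) reduces to t2 ⋄ t4
(t1 ⋄ t3) reduces to t1 ⋄ t3
((t2 ⋄ t4) ⋄ (t1 ⋄ t3)) reduces to t2 ⋄ t4 ⋄ t1 ⋄ t3


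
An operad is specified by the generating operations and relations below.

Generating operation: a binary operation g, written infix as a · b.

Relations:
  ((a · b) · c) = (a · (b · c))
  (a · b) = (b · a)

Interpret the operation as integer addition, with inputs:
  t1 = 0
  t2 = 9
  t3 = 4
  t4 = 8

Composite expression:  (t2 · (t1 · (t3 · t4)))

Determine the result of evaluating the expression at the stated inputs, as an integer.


21

(t3 · t4) = 12
(t1 · (t3 · t4)) = 12
(t2 · (t1 · (t3 · t4))) = 21


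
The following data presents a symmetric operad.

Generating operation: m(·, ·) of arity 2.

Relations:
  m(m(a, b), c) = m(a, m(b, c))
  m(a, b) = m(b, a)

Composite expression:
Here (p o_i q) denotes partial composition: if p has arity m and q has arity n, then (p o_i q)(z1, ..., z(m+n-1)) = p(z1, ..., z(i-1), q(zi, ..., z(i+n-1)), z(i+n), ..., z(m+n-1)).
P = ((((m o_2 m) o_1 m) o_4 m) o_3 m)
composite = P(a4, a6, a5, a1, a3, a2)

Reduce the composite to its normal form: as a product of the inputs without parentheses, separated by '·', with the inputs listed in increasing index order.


With m associative and commutative, the a-input set is all that matters.
m(a4, a6) spells out as a4 · a6
m(a5, a1) spells out as a5 · a1
m(a3, a2) spells out as a3 · a2
m(m(a5, a1), m(a3, a2)) spells out as a5 · a1 · a3 · a2
m(m(a4, a6), m(m(a5, a1), m(a3, a2))) spells out as a4 · a6 · a5 · a1 · a3 · a2
rearranged into index order: a1 · a2 · a3 · a4 · a5 · a6

a1 · a2 · a3 · a4 · a5 · a6


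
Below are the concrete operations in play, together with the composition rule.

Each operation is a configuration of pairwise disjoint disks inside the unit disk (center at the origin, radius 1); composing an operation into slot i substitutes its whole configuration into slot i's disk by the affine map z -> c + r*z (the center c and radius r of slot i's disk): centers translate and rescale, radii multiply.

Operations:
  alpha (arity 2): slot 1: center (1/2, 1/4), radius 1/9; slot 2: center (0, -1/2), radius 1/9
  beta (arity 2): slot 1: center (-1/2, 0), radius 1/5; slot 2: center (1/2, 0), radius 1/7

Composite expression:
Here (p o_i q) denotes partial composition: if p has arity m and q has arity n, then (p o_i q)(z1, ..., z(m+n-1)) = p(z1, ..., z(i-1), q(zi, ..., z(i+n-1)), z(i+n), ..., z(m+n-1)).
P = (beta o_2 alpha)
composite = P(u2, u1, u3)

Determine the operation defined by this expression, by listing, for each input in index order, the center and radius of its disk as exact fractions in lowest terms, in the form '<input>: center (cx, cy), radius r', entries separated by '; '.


u1: center (4/7, 1/28), radius 1/63; u2: center (-1/2, 0), radius 1/5; u3: center (1/2, -1/14), radius 1/63

Follow each u-input down from beta: c' goes to c + r*c', radius to r*r'.
input u2: composing its 1 substitution step yields center (-1/2, 0), radius 1/5
input u1: composing its 2 substitution steps yields center (4/7, 1/28), radius 1/63
input u3: composing its 2 substitution steps yields center (1/2, -1/14), radius 1/63


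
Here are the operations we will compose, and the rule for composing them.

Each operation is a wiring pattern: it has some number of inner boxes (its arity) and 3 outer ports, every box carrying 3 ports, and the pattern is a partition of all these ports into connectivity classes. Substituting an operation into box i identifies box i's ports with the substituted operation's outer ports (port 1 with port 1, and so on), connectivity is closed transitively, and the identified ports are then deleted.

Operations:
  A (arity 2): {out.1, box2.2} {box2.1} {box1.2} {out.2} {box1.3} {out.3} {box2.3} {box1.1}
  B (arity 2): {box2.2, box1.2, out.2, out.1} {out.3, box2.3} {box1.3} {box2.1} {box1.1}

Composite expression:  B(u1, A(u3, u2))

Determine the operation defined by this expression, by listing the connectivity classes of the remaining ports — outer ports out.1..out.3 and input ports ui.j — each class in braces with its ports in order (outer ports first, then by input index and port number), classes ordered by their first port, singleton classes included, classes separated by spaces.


{out.1, out.2, u1.2} {out.3} {u1.1} {u1.3} {u2.1} {u2.2} {u2.3} {u3.1} {u3.2} {u3.3}

After gluing at B, chains via deleted ports link the u-ports.
after A, the pattern on (u3, u2) reads {out.1, u2.2} {out.2} {out.3} {u2.1} {u2.3} {u3.1} {u3.2} {u3.3} (out.j = its outer ports)
after B, the pattern on (u1, u3, u2) reads {out.1, out.2, u1.2} {out.3} {u1.1} {u1.3} {u2.1} {u2.2} {u2.3} {u3.1} {u3.2} {u3.3} (out.j = its outer ports)


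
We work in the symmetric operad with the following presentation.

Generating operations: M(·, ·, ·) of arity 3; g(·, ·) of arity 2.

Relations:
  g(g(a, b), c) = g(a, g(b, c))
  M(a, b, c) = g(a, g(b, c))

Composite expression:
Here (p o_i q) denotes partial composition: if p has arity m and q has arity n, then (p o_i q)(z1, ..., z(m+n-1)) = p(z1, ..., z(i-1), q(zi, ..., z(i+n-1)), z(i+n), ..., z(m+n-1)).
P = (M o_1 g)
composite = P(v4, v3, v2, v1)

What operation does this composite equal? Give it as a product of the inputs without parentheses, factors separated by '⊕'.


v4 ⊕ v3 ⊕ v2 ⊕ v1

Associativity of M dissolves the nesting; only the v-input order survives.
g(v4, v3) reduces to v4 ⊕ v3
M(g(v4, v3), v2, v1) reduces to v4 ⊕ v3 ⊕ v2 ⊕ v1


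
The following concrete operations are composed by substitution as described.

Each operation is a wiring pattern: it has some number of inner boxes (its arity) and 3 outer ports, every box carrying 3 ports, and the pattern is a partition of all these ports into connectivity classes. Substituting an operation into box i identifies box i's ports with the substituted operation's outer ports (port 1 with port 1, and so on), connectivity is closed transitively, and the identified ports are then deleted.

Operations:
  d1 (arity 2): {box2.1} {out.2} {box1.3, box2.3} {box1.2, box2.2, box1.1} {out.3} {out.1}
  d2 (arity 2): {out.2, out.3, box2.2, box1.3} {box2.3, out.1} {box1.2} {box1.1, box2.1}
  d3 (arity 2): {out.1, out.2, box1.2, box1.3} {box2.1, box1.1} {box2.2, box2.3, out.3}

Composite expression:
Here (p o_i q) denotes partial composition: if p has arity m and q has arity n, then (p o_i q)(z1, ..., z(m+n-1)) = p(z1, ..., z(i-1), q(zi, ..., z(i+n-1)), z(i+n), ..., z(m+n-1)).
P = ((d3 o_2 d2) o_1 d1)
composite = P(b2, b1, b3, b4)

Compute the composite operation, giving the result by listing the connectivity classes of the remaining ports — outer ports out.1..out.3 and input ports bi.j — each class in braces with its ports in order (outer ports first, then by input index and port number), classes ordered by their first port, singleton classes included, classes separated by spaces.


Substituting into d3 glues patterns; closure does the rest.
stage d1: inputs (b2, b1), connectivity {out.1} {out.2} {out.3} {b1.1} {b1.2, b2.1, b2.2} {b1.3, b2.3}, out.j its boundary
stage d2: inputs (b3, b4), connectivity {out.1, b4.3} {out.2, out.3, b3.3, b4.2} {b3.1, b4.1} {b3.2}, out.j its boundary
stage d3: inputs (b2, b1, b3, b4), connectivity {out.1, out.2} {out.3, b3.3, b4.2} {b1.1} {b1.2, b2.1, b2.2} {b1.3, b2.3} {b3.1, b4.1} {b3.2} {b4.3}, out.j its boundary

{out.1, out.2} {out.3, b3.3, b4.2} {b1.1} {b1.2, b2.1, b2.2} {b1.3, b2.3} {b3.1, b4.1} {b3.2} {b4.3}


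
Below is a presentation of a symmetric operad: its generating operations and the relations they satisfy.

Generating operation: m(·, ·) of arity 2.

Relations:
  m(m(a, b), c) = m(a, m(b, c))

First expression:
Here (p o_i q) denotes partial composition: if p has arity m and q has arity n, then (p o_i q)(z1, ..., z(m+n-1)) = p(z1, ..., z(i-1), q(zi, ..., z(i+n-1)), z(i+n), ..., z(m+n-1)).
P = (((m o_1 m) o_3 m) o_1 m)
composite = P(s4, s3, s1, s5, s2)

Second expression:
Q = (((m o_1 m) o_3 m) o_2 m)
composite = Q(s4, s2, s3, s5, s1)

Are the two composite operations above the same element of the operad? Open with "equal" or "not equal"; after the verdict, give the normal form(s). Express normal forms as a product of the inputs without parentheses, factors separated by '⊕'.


not equal: they reduce to s4 ⊕ s3 ⊕ s1 ⊕ s5 ⊕ s2 and s4 ⊕ s2 ⊕ s3 ⊕ s5 ⊕ s1

The first expression reduces to s4 ⊕ s3 ⊕ s1 ⊕ s5 ⊕ s2
The second expression reduces to s4 ⊕ s2 ⊕ s3 ⊕ s5 ⊕ s1
The normal forms differ: not equal.


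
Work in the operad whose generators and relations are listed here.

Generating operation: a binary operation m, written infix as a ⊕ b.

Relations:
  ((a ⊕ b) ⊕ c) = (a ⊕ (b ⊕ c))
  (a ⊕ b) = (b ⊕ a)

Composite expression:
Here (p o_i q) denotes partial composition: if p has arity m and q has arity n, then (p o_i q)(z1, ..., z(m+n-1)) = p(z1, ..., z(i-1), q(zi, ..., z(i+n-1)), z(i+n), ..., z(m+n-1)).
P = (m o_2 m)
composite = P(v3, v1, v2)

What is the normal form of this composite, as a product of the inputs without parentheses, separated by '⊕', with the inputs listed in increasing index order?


v1 ⊕ v2 ⊕ v3

Shape and order are irrelevant to m; the v-input set decides.
(v1 ⊕ v2) reduces to v1 ⊕ v2
(v3 ⊕ (v1 ⊕ v2)) reduces to v3 ⊕ v1 ⊕ v2
putting the inputs in ascending order: v1 ⊕ v2 ⊕ v3


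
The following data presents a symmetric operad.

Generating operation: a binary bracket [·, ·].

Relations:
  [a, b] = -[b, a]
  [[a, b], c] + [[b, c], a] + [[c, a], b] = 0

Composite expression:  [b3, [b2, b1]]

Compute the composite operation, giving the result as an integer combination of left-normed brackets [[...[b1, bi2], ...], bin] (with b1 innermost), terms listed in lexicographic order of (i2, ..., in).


[[b1, b2], b3]

Left-normed coefficients sit on the b1-initial expansion words.
Composite bracket: [b3, [b2, b1]]
The bracket unfolds into 4 signed words via [a, b] = ab - ba (2^2 = 4).
The b1-initial words carry the normal form:
  word b1b2b3 has sign +1, contributing +[[b1, b2], b3]


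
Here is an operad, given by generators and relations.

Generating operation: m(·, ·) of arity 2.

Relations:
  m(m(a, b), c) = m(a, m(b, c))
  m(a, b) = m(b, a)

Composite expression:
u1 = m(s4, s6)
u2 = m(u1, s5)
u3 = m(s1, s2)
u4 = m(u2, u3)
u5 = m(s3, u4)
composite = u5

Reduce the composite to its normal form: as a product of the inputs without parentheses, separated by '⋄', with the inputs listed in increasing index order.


s1 ⋄ s2 ⋄ s3 ⋄ s4 ⋄ s5 ⋄ s6

Both nesting and order wash out for m; what remains is which s's occur.
m(s4, s6) unparenthesizes to s4 ⋄ s6
m(m(s4, s6), s5) unparenthesizes to s4 ⋄ s6 ⋄ s5
m(s1, s2) unparenthesizes to s1 ⋄ s2
m(m(m(s4, s6), s5), m(s1, s2)) unparenthesizes to s4 ⋄ s6 ⋄ s5 ⋄ s1 ⋄ s2
m(s3, m(m(m(s4, s6), s5), m(s1, s2))) unparenthesizes to s3 ⋄ s4 ⋄ s6 ⋄ s5 ⋄ s1 ⋄ s2
rearranged into index order: s1 ⋄ s2 ⋄ s3 ⋄ s4 ⋄ s5 ⋄ s6


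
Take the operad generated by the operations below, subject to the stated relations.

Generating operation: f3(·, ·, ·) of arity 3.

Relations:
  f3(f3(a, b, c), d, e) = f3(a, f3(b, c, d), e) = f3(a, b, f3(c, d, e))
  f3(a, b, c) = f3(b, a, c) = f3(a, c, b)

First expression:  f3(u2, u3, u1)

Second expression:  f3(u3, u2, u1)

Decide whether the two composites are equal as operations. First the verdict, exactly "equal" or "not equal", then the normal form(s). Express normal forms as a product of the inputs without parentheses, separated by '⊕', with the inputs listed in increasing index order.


equal: each reduces to u1 ⊕ u2 ⊕ u3

The first expression reduces to u1 ⊕ u2 ⊕ u3
The second expression reduces to u1 ⊕ u2 ⊕ u3
Same normal form: equal.


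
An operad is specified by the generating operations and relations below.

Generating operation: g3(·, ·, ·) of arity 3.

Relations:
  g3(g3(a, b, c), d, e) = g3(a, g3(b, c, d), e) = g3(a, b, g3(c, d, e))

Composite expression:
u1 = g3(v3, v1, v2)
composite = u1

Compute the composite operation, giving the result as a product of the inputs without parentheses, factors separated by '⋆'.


v3 ⋆ v1 ⋆ v2

Every regrouping of g3 is equal, so read the v-inputs in written order.
g3(v3, v1, v2) reduces to v3 ⋆ v1 ⋆ v2


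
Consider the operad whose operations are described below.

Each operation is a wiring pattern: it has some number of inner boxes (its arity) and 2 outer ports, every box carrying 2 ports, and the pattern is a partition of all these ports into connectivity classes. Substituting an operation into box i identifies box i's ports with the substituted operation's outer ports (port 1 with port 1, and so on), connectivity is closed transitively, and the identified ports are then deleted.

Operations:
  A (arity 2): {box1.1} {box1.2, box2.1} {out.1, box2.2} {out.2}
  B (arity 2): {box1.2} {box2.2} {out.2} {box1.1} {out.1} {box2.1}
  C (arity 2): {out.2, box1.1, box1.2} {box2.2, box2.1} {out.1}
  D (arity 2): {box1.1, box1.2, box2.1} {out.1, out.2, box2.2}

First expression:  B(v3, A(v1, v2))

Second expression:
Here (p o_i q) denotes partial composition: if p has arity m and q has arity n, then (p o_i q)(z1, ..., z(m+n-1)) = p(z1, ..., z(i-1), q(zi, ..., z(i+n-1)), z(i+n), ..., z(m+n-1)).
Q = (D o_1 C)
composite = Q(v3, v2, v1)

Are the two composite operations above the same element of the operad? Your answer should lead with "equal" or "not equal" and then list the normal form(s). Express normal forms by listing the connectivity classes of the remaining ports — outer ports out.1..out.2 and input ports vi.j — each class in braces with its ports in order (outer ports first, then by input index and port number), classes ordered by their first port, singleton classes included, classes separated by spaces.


not equal: they reduce to {out.1} {out.2} {v1.1} {v1.2, v2.1} {v2.2} {v3.1} {v3.2} and {out.1, out.2, v1.2} {v1.1, v3.1, v3.2} {v2.1, v2.2}

Normal form of the first expression: {out.1} {out.2} {v1.1} {v1.2, v2.1} {v2.2} {v3.1} {v3.2}
Normal form of the second expression: {out.1, out.2, v1.2} {v1.1, v3.1, v3.2} {v2.1, v2.2}
Distinct normal forms: not equal.


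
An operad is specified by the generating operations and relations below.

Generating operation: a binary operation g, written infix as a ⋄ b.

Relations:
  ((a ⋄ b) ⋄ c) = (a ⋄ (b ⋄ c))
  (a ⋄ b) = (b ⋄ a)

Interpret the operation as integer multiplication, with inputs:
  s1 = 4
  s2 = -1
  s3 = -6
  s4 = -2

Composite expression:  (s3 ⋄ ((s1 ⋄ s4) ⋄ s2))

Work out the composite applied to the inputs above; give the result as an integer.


(s1 ⋄ s4) = -8
((s1 ⋄ s4) ⋄ s2) = 8
(s3 ⋄ ((s1 ⋄ s4) ⋄ s2)) = -48

-48


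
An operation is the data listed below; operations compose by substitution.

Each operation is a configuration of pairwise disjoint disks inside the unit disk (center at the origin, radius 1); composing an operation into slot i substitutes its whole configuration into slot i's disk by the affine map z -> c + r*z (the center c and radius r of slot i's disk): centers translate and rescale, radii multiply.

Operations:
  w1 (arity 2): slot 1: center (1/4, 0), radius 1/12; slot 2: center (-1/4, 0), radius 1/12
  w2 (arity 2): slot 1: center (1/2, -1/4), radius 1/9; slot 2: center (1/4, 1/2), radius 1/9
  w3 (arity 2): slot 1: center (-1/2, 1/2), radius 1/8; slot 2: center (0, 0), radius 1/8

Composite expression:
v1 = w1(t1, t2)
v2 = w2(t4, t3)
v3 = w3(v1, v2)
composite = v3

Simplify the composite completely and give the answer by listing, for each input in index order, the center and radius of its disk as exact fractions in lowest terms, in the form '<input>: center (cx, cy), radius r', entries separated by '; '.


Affine substitution under w3: radii multiply and t-centers shift.
t1: after 2 affine steps, its disk has center (-15/32, 1/2), radius 1/96
t2: after 2 affine steps, its disk has center (-17/32, 1/2), radius 1/96
t4: after 2 affine steps, its disk has center (1/16, -1/32), radius 1/72
t3: after 2 affine steps, its disk has center (1/32, 1/16), radius 1/72

t1: center (-15/32, 1/2), radius 1/96; t2: center (-17/32, 1/2), radius 1/96; t3: center (1/32, 1/16), radius 1/72; t4: center (1/16, -1/32), radius 1/72


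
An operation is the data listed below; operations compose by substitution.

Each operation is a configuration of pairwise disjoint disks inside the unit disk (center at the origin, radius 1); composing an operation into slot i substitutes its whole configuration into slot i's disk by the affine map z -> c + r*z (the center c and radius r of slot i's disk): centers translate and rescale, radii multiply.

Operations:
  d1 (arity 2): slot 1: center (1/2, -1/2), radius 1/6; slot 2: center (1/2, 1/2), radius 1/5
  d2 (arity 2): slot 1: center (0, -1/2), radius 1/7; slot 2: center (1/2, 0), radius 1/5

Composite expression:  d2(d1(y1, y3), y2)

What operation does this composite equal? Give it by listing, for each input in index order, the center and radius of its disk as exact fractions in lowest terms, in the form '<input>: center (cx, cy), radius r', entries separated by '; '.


Nesting under d2 composes maps z -> c + r*z down each y-path.
y1 passes through 2 substitutions, ending at center (1/14, -4/7), radius 1/42
y3 passes through 2 substitutions, ending at center (1/14, -3/7), radius 1/35
y2 passes through 1 substitution, ending at center (1/2, 0), radius 1/5

y1: center (1/14, -4/7), radius 1/42; y2: center (1/2, 0), radius 1/5; y3: center (1/14, -3/7), radius 1/35


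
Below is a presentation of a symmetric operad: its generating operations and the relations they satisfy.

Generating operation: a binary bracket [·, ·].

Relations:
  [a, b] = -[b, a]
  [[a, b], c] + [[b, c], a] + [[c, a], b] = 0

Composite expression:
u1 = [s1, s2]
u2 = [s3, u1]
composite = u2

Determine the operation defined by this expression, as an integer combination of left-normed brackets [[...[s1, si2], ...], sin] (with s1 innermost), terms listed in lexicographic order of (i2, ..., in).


-[[s1, s2], s3]

Antisymmetry and Jacobi reduce to s1-anchored left-normed brackets.
Composite bracket: [s3, [s1, s2]]
Each bracket splits as ab - ba, giving 4 signed words (2^2 = 4).
The s1-initial words carry the normal form:
  the word s1s2s3 carries sign -1 and contributes -[[s1, s2], s3]


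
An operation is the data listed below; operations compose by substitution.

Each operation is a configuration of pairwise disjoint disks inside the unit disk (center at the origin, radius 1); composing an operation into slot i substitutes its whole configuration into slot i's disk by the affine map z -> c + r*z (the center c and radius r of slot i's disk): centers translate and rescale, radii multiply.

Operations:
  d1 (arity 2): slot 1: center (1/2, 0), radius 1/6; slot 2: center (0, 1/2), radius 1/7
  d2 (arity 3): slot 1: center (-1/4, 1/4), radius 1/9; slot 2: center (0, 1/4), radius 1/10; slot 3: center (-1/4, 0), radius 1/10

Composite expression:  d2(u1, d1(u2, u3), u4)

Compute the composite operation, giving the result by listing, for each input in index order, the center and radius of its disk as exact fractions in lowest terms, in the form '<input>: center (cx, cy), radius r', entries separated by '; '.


u1: center (-1/4, 1/4), radius 1/9; u2: center (1/20, 1/4), radius 1/60; u3: center (0, 3/10), radius 1/70; u4: center (-1/4, 0), radius 1/10

Only the slot chain above each u matters under d2; compose those maps.
u1: after 1 affine step, its disk has center (-1/4, 1/4), radius 1/9
u2: after 2 affine steps, its disk has center (1/20, 1/4), radius 1/60
u3: after 2 affine steps, its disk has center (0, 3/10), radius 1/70
u4: after 1 affine step, its disk has center (-1/4, 0), radius 1/10


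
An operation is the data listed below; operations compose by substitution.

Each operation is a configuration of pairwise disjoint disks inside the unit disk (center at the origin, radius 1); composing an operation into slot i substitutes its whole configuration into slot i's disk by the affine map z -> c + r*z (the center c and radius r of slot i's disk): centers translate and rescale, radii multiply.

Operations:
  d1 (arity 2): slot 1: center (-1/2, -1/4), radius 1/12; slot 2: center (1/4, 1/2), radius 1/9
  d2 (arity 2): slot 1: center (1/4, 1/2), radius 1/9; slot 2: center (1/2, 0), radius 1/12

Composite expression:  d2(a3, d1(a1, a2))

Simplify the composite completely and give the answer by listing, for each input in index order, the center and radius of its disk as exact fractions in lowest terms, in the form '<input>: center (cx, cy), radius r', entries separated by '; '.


Below d2, radii multiply path by path; the a-disk centers shift.
a3: after 1 affine step, its disk has center (1/4, 1/2), radius 1/9
a1: after 2 affine steps, its disk has center (11/24, -1/48), radius 1/144
a2: after 2 affine steps, its disk has center (25/48, 1/24), radius 1/108

a1: center (11/24, -1/48), radius 1/144; a2: center (25/48, 1/24), radius 1/108; a3: center (1/4, 1/2), radius 1/9


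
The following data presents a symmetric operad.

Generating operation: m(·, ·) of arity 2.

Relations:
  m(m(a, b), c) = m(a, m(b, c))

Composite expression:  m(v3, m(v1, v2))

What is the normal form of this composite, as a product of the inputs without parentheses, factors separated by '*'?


Associativity of m dissolves the nesting; only the v-input order survives.
m(v1, v2) collapses to v1 * v2
m(v3, m(v1, v2)) collapses to v3 * v1 * v2

v3 * v1 * v2


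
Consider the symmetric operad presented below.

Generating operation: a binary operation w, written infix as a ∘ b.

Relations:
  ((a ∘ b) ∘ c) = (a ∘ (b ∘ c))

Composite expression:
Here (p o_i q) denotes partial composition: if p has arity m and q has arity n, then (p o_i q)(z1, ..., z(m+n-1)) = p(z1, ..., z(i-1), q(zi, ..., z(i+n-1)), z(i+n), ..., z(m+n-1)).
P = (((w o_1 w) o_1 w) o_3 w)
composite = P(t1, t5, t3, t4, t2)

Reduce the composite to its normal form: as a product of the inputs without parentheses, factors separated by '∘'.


The w-tree's shape is irrelevant; the t-reading-order decides.
(t1 ∘ t5) linearizes to t1 ∘ t5
(t3 ∘ t4) linearizes to t3 ∘ t4
((t1 ∘ t5) ∘ (t3 ∘ t4)) linearizes to t1 ∘ t5 ∘ t3 ∘ t4
(((t1 ∘ t5) ∘ (t3 ∘ t4)) ∘ t2) linearizes to t1 ∘ t5 ∘ t3 ∘ t4 ∘ t2

t1 ∘ t5 ∘ t3 ∘ t4 ∘ t2
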